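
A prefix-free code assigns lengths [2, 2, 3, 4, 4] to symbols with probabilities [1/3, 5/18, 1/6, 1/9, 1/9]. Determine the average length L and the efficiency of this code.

Average length L = Σ p_i × l_i = 2.6111 bits
Entropy H = 2.1769 bits
Efficiency η = H/L × 100% = 83.37%


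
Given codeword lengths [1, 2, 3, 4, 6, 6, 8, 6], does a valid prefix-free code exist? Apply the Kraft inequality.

Kraft inequality: Σ 2^(-l_i) ≤ 1 for prefix-free code
Calculating: 2^(-1) + 2^(-2) + 2^(-3) + 2^(-4) + 2^(-6) + 2^(-6) + 2^(-8) + 2^(-6)
= 0.5 + 0.25 + 0.125 + 0.0625 + 0.015625 + 0.015625 + 0.00390625 + 0.015625
= 0.9883
Since 0.9883 ≤ 1, prefix-free code exists


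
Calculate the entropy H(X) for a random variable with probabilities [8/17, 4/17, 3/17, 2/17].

H(X) = -Σ p(x) log₂ p(x)
  -8/17 × log₂(8/17) = 0.5117
  -4/17 × log₂(4/17) = 0.4912
  -3/17 × log₂(3/17) = 0.4416
  -2/17 × log₂(2/17) = 0.3632
H(X) = 1.8078 bits


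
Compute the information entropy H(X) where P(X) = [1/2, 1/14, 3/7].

H(X) = -Σ p(x) log₂ p(x)
  -1/2 × log₂(1/2) = 0.5000
  -1/14 × log₂(1/14) = 0.2720
  -3/7 × log₂(3/7) = 0.5239
H(X) = 1.2958 bits


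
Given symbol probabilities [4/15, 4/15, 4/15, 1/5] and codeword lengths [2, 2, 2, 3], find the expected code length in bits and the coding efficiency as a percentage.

Average length L = Σ p_i × l_i = 2.2000 bits
Entropy H = 1.9899 bits
Efficiency η = H/L × 100% = 90.45%


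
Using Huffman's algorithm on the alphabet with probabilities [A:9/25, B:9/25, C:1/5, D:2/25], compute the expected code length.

Huffman tree construction:
Combine smallest probabilities repeatedly
Resulting codes:
  A: 11 (length 2)
  B: 0 (length 1)
  C: 101 (length 3)
  D: 100 (length 3)
Average length = Σ p(s) × length(s) = 1.9200 bits


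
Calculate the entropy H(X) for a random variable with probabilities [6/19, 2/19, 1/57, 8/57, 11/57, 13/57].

H(X) = -Σ p(x) log₂ p(x)
  -6/19 × log₂(6/19) = 0.5251
  -2/19 × log₂(2/19) = 0.3419
  -1/57 × log₂(1/57) = 0.1023
  -8/57 × log₂(8/57) = 0.3976
  -11/57 × log₂(11/57) = 0.4580
  -13/57 × log₂(13/57) = 0.4863
H(X) = 2.3113 bits


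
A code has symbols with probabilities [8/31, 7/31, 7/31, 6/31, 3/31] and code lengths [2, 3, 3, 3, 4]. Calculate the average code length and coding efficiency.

Average length L = Σ p_i × l_i = 2.8387 bits
Entropy H = 2.2585 bits
Efficiency η = H/L × 100% = 79.56%


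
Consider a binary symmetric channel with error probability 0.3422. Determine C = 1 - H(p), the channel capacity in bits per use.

For BSC with error probability p:
C = 1 - H(p) where H(p) is binary entropy
H(0.3422) = -0.3422 × log₂(0.3422) - 0.6578 × log₂(0.6578)
H(p) = 0.9269
C = 1 - 0.9269 = 0.0731 bits/use


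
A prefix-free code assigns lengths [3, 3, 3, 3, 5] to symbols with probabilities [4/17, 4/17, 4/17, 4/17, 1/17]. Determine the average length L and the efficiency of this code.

Average length L = Σ p_i × l_i = 3.1176 bits
Entropy H = 2.2051 bits
Efficiency η = H/L × 100% = 70.73%


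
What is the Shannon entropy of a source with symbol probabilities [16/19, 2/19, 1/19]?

H(X) = -Σ p(x) log₂ p(x)
  -16/19 × log₂(16/19) = 0.2088
  -2/19 × log₂(2/19) = 0.3419
  -1/19 × log₂(1/19) = 0.2236
H(X) = 0.7742 bits


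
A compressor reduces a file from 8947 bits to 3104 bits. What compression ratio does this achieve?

Compression ratio = Original / Compressed
= 8947 / 3104 = 2.88:1


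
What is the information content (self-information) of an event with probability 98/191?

Information content I(x) = -log₂(p(x))
I = -log₂(98/191) = -log₂(0.5131)
I = 0.9627 bits


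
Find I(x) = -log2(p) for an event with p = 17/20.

Information content I(x) = -log₂(p(x))
I = -log₂(17/20) = -log₂(0.8500)
I = 0.2345 bits


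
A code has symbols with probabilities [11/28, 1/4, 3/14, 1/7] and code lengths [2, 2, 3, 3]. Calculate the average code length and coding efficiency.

Average length L = Σ p_i × l_i = 2.3571 bits
Entropy H = 1.9068 bits
Efficiency η = H/L × 100% = 80.90%


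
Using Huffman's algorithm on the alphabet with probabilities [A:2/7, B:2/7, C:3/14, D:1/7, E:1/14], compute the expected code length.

Huffman tree construction:
Combine smallest probabilities repeatedly
Resulting codes:
  A: 10 (length 2)
  B: 11 (length 2)
  C: 00 (length 2)
  D: 011 (length 3)
  E: 010 (length 3)
Average length = Σ p(s) × length(s) = 2.2143 bits


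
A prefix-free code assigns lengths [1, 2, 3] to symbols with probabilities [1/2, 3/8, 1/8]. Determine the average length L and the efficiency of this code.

Average length L = Σ p_i × l_i = 1.6250 bits
Entropy H = 1.4056 bits
Efficiency η = H/L × 100% = 86.50%


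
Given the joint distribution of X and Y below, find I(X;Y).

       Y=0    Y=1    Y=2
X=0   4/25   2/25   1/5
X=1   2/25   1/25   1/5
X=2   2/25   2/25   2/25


H(X) = 1.5413, H(Y) = 1.4987, H(X,Y) = 2.9951
I(X;Y) = H(X) + H(Y) - H(X,Y) = 0.0449 bits


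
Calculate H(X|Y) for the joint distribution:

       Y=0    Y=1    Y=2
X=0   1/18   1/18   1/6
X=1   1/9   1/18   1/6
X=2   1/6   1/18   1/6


H(X|Y) = Σ_y p(y) H(X|Y=y)
  p(Y=0) = 1/3, H(X|Y=0) = 1.4591
  p(Y=1) = 1/6, H(X|Y=1) = 1.5850
  p(Y=2) = 1/2, H(X|Y=2) = 1.5850
H(X|Y) = 0.3333×1.4591 + 0.1667×1.5850 + 0.5000×1.5850 = 1.5430 bits


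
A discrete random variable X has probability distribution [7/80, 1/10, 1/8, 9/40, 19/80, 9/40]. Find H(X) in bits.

H(X) = -Σ p(x) log₂ p(x)
  -7/80 × log₂(7/80) = 0.3075
  -1/10 × log₂(1/10) = 0.3322
  -1/8 × log₂(1/8) = 0.3750
  -9/40 × log₂(9/40) = 0.4842
  -19/80 × log₂(19/80) = 0.4926
  -9/40 × log₂(9/40) = 0.4842
H(X) = 2.4757 bits


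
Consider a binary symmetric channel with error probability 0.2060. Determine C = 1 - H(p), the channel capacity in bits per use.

For BSC with error probability p:
C = 1 - H(p) where H(p) is binary entropy
H(0.2060) = -0.2060 × log₂(0.2060) - 0.7940 × log₂(0.7940)
H(p) = 0.7338
C = 1 - 0.7338 = 0.2662 bits/use


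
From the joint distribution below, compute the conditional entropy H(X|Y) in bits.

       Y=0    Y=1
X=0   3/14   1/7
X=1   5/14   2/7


H(X|Y) = Σ_y p(y) H(X|Y=y)
  p(Y=0) = 4/7, H(X|Y=0) = 0.9544
  p(Y=1) = 3/7, H(X|Y=1) = 0.9183
H(X|Y) = 0.5714×0.9544 + 0.4286×0.9183 = 0.9389 bits


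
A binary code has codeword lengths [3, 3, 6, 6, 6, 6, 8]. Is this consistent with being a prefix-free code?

Kraft inequality: Σ 2^(-l_i) ≤ 1 for prefix-free code
Calculating: 2^(-3) + 2^(-3) + 2^(-6) + 2^(-6) + 2^(-6) + 2^(-6) + 2^(-8)
= 0.125 + 0.125 + 0.015625 + 0.015625 + 0.015625 + 0.015625 + 0.00390625
= 0.3164
Since 0.3164 ≤ 1, prefix-free code exists


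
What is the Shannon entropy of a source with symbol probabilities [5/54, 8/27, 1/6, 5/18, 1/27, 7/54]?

H(X) = -Σ p(x) log₂ p(x)
  -5/54 × log₂(5/54) = 0.3179
  -8/27 × log₂(8/27) = 0.5200
  -1/6 × log₂(1/6) = 0.4308
  -5/18 × log₂(5/18) = 0.5133
  -1/27 × log₂(1/27) = 0.1761
  -7/54 × log₂(7/54) = 0.3821
H(X) = 2.3402 bits


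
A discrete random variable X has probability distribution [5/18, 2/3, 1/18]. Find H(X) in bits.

H(X) = -Σ p(x) log₂ p(x)
  -5/18 × log₂(5/18) = 0.5133
  -2/3 × log₂(2/3) = 0.3900
  -1/18 × log₂(1/18) = 0.2317
H(X) = 1.1350 bits


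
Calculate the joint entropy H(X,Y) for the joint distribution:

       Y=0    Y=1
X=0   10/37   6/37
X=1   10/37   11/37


H(X,Y) = -Σ p(x,y) log₂ p(x,y)
  p(0,0)=10/37: -0.2703 × log₂(0.2703) = 0.5101
  p(0,1)=6/37: -0.1622 × log₂(0.1622) = 0.4256
  p(1,0)=10/37: -0.2703 × log₂(0.2703) = 0.5101
  p(1,1)=11/37: -0.2973 × log₂(0.2973) = 0.5203
H(X,Y) = 1.9662 bits


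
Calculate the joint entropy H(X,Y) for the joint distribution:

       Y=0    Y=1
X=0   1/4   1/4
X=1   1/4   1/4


H(X,Y) = -Σ p(x,y) log₂ p(x,y)
  p(0,0)=1/4: -0.2500 × log₂(0.2500) = 0.5000
  p(0,1)=1/4: -0.2500 × log₂(0.2500) = 0.5000
  p(1,0)=1/4: -0.2500 × log₂(0.2500) = 0.5000
  p(1,1)=1/4: -0.2500 × log₂(0.2500) = 0.5000
H(X,Y) = 2.0000 bits


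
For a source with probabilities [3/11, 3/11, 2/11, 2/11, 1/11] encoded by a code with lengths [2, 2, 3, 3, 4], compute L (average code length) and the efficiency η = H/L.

Average length L = Σ p_i × l_i = 2.5455 bits
Entropy H = 2.2313 bits
Efficiency η = H/L × 100% = 87.66%


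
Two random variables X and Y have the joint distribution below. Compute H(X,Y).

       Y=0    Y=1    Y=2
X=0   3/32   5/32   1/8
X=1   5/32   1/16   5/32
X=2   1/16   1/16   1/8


H(X,Y) = -Σ p(x,y) log₂ p(x,y)
  p(0,0)=3/32: -0.0938 × log₂(0.0938) = 0.3202
  p(0,1)=5/32: -0.1562 × log₂(0.1562) = 0.4184
  p(0,2)=1/8: -0.1250 × log₂(0.1250) = 0.3750
  p(1,0)=5/32: -0.1562 × log₂(0.1562) = 0.4184
  p(1,1)=1/16: -0.0625 × log₂(0.0625) = 0.2500
  p(1,2)=5/32: -0.1562 × log₂(0.1562) = 0.4184
  p(2,0)=1/16: -0.0625 × log₂(0.0625) = 0.2500
  p(2,1)=1/16: -0.0625 × log₂(0.0625) = 0.2500
  p(2,2)=1/8: -0.1250 × log₂(0.1250) = 0.3750
H(X,Y) = 3.0755 bits


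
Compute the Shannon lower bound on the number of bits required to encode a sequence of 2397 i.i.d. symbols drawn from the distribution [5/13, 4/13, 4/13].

Entropy H = 1.5766 bits/symbol
Minimum bits = H × n = 1.5766 × 2397
= 3779.16 bits


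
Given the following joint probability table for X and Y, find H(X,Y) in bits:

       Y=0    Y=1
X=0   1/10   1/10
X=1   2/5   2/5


H(X,Y) = -Σ p(x,y) log₂ p(x,y)
  p(0,0)=1/10: -0.1000 × log₂(0.1000) = 0.3322
  p(0,1)=1/10: -0.1000 × log₂(0.1000) = 0.3322
  p(1,0)=2/5: -0.4000 × log₂(0.4000) = 0.5288
  p(1,1)=2/5: -0.4000 × log₂(0.4000) = 0.5288
H(X,Y) = 1.7219 bits


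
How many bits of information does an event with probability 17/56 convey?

Information content I(x) = -log₂(p(x))
I = -log₂(17/56) = -log₂(0.3036)
I = 1.7199 bits


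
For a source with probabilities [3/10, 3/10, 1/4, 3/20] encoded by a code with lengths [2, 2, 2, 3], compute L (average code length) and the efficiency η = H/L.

Average length L = Σ p_i × l_i = 2.1500 bits
Entropy H = 1.9527 bits
Efficiency η = H/L × 100% = 90.82%


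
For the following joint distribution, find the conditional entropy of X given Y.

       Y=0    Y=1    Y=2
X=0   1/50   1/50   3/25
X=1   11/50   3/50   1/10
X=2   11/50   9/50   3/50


H(X|Y) = Σ_y p(y) H(X|Y=y)
  p(Y=0) = 23/50, H(X|Y=0) = 1.2145
  p(Y=1) = 13/50, H(X|Y=1) = 1.1401
  p(Y=2) = 7/25, H(X|Y=2) = 1.5306
H(X|Y) = 0.4600×1.2145 + 0.2600×1.1401 + 0.2800×1.5306 = 1.2837 bits


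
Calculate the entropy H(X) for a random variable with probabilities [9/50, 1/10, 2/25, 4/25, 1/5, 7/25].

H(X) = -Σ p(x) log₂ p(x)
  -9/50 × log₂(9/50) = 0.4453
  -1/10 × log₂(1/10) = 0.3322
  -2/25 × log₂(2/25) = 0.2915
  -4/25 × log₂(4/25) = 0.4230
  -1/5 × log₂(1/5) = 0.4644
  -7/25 × log₂(7/25) = 0.5142
H(X) = 2.4706 bits


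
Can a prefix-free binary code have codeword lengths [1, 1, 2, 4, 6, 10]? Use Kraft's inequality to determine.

Kraft inequality: Σ 2^(-l_i) ≤ 1 for prefix-free code
Calculating: 2^(-1) + 2^(-1) + 2^(-2) + 2^(-4) + 2^(-6) + 2^(-10)
= 0.5 + 0.5 + 0.25 + 0.0625 + 0.015625 + 0.0009765625
= 1.3291
Since 1.3291 > 1, prefix-free code does not exist


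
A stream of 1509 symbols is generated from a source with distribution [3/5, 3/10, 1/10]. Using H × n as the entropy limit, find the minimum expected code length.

Entropy H = 1.2955 bits/symbol
Minimum bits = H × n = 1.2955 × 1509
= 1954.85 bits


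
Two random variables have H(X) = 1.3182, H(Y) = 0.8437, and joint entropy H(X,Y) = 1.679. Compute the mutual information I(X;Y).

I(X;Y) = H(X) + H(Y) - H(X,Y)
I(X;Y) = 1.3182 + 0.8437 - 1.679 = 0.4829 bits


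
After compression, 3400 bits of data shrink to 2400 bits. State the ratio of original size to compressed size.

Compression ratio = Original / Compressed
= 3400 / 2400 = 1.42:1


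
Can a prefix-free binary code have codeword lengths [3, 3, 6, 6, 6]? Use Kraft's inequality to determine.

Kraft inequality: Σ 2^(-l_i) ≤ 1 for prefix-free code
Calculating: 2^(-3) + 2^(-3) + 2^(-6) + 2^(-6) + 2^(-6)
= 0.125 + 0.125 + 0.015625 + 0.015625 + 0.015625
= 0.2969
Since 0.2969 ≤ 1, prefix-free code exists


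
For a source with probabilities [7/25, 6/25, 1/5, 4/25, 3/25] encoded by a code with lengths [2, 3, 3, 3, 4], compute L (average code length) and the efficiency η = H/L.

Average length L = Σ p_i × l_i = 2.8400 bits
Entropy H = 2.2628 bits
Efficiency η = H/L × 100% = 79.68%


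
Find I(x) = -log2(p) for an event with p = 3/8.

Information content I(x) = -log₂(p(x))
I = -log₂(3/8) = -log₂(0.3750)
I = 1.4150 bits


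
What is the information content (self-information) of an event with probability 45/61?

Information content I(x) = -log₂(p(x))
I = -log₂(45/61) = -log₂(0.7377)
I = 0.4389 bits


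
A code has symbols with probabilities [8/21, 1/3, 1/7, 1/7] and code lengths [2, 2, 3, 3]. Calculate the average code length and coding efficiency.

Average length L = Σ p_i × l_i = 2.2857 bits
Entropy H = 1.8608 bits
Efficiency η = H/L × 100% = 81.41%


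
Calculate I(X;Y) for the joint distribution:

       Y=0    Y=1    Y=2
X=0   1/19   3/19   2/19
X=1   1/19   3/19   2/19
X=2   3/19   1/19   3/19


H(X) = 1.5810, H(Y) = 1.5683, H(X,Y) = 3.0364
I(X;Y) = H(X) + H(Y) - H(X,Y) = 0.1130 bits


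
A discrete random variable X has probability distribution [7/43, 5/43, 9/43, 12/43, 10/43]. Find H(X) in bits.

H(X) = -Σ p(x) log₂ p(x)
  -7/43 × log₂(7/43) = 0.4263
  -5/43 × log₂(5/43) = 0.3610
  -9/43 × log₂(9/43) = 0.4723
  -12/43 × log₂(12/43) = 0.5139
  -10/43 × log₂(10/43) = 0.4894
H(X) = 2.2628 bits


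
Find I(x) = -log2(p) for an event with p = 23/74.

Information content I(x) = -log₂(p(x))
I = -log₂(23/74) = -log₂(0.3108)
I = 1.6859 bits


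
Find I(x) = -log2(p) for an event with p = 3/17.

Information content I(x) = -log₂(p(x))
I = -log₂(3/17) = -log₂(0.1765)
I = 2.5025 bits


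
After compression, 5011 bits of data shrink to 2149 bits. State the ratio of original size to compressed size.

Compression ratio = Original / Compressed
= 5011 / 2149 = 2.33:1


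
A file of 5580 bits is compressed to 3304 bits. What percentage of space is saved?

Space savings = (1 - Compressed/Original) × 100%
= (1 - 3304/5580) × 100%
= 40.79%


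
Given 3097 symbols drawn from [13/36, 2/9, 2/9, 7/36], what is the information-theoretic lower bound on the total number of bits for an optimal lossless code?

Entropy H = 1.9544 bits/symbol
Minimum bits = H × n = 1.9544 × 3097
= 6052.92 bits


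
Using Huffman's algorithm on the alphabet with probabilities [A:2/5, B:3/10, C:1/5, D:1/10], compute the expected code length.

Huffman tree construction:
Combine smallest probabilities repeatedly
Resulting codes:
  A: 0 (length 1)
  B: 10 (length 2)
  C: 111 (length 3)
  D: 110 (length 3)
Average length = Σ p(s) × length(s) = 1.9000 bits


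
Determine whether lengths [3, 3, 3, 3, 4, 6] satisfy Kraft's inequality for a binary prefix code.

Kraft inequality: Σ 2^(-l_i) ≤ 1 for prefix-free code
Calculating: 2^(-3) + 2^(-3) + 2^(-3) + 2^(-3) + 2^(-4) + 2^(-6)
= 0.125 + 0.125 + 0.125 + 0.125 + 0.0625 + 0.015625
= 0.5781
Since 0.5781 ≤ 1, prefix-free code exists


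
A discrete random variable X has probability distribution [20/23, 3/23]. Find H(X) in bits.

H(X) = -Σ p(x) log₂ p(x)
  -20/23 × log₂(20/23) = 0.1753
  -3/23 × log₂(3/23) = 0.3833
H(X) = 0.5586 bits


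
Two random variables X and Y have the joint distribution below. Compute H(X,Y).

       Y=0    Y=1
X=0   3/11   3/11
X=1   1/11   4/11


H(X,Y) = -Σ p(x,y) log₂ p(x,y)
  p(0,0)=3/11: -0.2727 × log₂(0.2727) = 0.5112
  p(0,1)=3/11: -0.2727 × log₂(0.2727) = 0.5112
  p(1,0)=1/11: -0.0909 × log₂(0.0909) = 0.3145
  p(1,1)=4/11: -0.3636 × log₂(0.3636) = 0.5307
H(X,Y) = 1.8676 bits


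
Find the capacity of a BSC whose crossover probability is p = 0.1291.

For BSC with error probability p:
C = 1 - H(p) where H(p) is binary entropy
H(0.1291) = -0.1291 × log₂(0.1291) - 0.8709 × log₂(0.8709)
H(p) = 0.5550
C = 1 - 0.5550 = 0.4450 bits/use


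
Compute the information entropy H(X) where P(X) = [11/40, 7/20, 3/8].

H(X) = -Σ p(x) log₂ p(x)
  -11/40 × log₂(11/40) = 0.5122
  -7/20 × log₂(7/20) = 0.5301
  -3/8 × log₂(3/8) = 0.5306
H(X) = 1.5729 bits


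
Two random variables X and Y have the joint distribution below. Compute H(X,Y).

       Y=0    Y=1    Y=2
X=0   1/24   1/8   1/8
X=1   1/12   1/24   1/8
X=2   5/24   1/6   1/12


H(X,Y) = -Σ p(x,y) log₂ p(x,y)
  p(0,0)=1/24: -0.0417 × log₂(0.0417) = 0.1910
  p(0,1)=1/8: -0.1250 × log₂(0.1250) = 0.3750
  p(0,2)=1/8: -0.1250 × log₂(0.1250) = 0.3750
  p(1,0)=1/12: -0.0833 × log₂(0.0833) = 0.2987
  p(1,1)=1/24: -0.0417 × log₂(0.0417) = 0.1910
  p(1,2)=1/8: -0.1250 × log₂(0.1250) = 0.3750
  p(2,0)=5/24: -0.2083 × log₂(0.2083) = 0.4715
  p(2,1)=1/6: -0.1667 × log₂(0.1667) = 0.4308
  p(2,2)=1/12: -0.0833 × log₂(0.0833) = 0.2987
H(X,Y) = 3.0069 bits


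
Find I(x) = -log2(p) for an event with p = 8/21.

Information content I(x) = -log₂(p(x))
I = -log₂(8/21) = -log₂(0.3810)
I = 1.3923 bits


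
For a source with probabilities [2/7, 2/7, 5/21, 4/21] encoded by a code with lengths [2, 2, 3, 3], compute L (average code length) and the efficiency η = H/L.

Average length L = Σ p_i × l_i = 2.4286 bits
Entropy H = 1.9814 bits
Efficiency η = H/L × 100% = 81.59%


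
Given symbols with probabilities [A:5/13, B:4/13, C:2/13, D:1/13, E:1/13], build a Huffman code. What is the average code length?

Huffman tree construction:
Combine smallest probabilities repeatedly
Resulting codes:
  A: 0 (length 1)
  B: 10 (length 2)
  C: 110 (length 3)
  D: 1110 (length 4)
  E: 1111 (length 4)
Average length = Σ p(s) × length(s) = 2.0769 bits


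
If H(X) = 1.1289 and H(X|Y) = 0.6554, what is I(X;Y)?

I(X;Y) = H(X) - H(X|Y)
I(X;Y) = 1.1289 - 0.6554 = 0.4735 bits


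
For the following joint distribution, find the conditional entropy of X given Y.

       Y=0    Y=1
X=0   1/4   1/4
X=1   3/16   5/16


H(X|Y) = Σ_y p(y) H(X|Y=y)
  p(Y=0) = 7/16, H(X|Y=0) = 0.9852
  p(Y=1) = 9/16, H(X|Y=1) = 0.9911
H(X|Y) = 0.4375×0.9852 + 0.5625×0.9911 = 0.9885 bits


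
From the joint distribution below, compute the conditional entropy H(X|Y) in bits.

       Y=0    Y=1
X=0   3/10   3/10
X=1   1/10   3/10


H(X|Y) = Σ_y p(y) H(X|Y=y)
  p(Y=0) = 2/5, H(X|Y=0) = 0.8113
  p(Y=1) = 3/5, H(X|Y=1) = 1.0000
H(X|Y) = 0.4000×0.8113 + 0.6000×1.0000 = 0.9245 bits


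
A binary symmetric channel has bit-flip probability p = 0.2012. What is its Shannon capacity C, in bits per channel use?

For BSC with error probability p:
C = 1 - H(p) where H(p) is binary entropy
H(0.2012) = -0.2012 × log₂(0.2012) - 0.7988 × log₂(0.7988)
H(p) = 0.7243
C = 1 - 0.7243 = 0.2757 bits/use


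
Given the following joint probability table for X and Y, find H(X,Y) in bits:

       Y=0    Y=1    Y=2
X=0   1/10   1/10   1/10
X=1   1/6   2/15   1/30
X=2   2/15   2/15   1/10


H(X,Y) = -Σ p(x,y) log₂ p(x,y)
  p(0,0)=1/10: -0.1000 × log₂(0.1000) = 0.3322
  p(0,1)=1/10: -0.1000 × log₂(0.1000) = 0.3322
  p(0,2)=1/10: -0.1000 × log₂(0.1000) = 0.3322
  p(1,0)=1/6: -0.1667 × log₂(0.1667) = 0.4308
  p(1,1)=2/15: -0.1333 × log₂(0.1333) = 0.3876
  p(1,2)=1/30: -0.0333 × log₂(0.0333) = 0.1636
  p(2,0)=2/15: -0.1333 × log₂(0.1333) = 0.3876
  p(2,1)=2/15: -0.1333 × log₂(0.1333) = 0.3876
  p(2,2)=1/10: -0.1000 × log₂(0.1000) = 0.3322
H(X,Y) = 3.0859 bits


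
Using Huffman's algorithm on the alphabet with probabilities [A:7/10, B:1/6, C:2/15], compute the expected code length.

Huffman tree construction:
Combine smallest probabilities repeatedly
Resulting codes:
  A: 1 (length 1)
  B: 01 (length 2)
  C: 00 (length 2)
Average length = Σ p(s) × length(s) = 1.3000 bits


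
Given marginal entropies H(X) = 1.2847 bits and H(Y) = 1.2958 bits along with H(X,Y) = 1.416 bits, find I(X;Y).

I(X;Y) = H(X) + H(Y) - H(X,Y)
I(X;Y) = 1.2847 + 1.2958 - 1.416 = 1.1645 bits


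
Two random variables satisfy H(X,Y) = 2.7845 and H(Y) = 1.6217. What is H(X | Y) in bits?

Chain rule: H(X,Y) = H(X|Y) + H(Y)
H(X|Y) = H(X,Y) - H(Y) = 2.7845 - 1.6217 = 1.1628 bits


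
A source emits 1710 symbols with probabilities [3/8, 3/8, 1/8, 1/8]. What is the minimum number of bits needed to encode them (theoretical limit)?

Entropy H = 1.8113 bits/symbol
Minimum bits = H × n = 1.8113 × 1710
= 3097.29 bits


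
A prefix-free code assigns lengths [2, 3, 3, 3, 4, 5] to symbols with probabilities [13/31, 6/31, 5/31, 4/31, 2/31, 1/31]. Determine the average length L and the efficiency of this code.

Average length L = Σ p_i × l_i = 2.7097 bits
Entropy H = 2.2050 bits
Efficiency η = H/L × 100% = 81.37%


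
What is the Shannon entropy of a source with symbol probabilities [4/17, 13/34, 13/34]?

H(X) = -Σ p(x) log₂ p(x)
  -4/17 × log₂(4/17) = 0.4912
  -13/34 × log₂(13/34) = 0.5303
  -13/34 × log₂(13/34) = 0.5303
H(X) = 1.5518 bits


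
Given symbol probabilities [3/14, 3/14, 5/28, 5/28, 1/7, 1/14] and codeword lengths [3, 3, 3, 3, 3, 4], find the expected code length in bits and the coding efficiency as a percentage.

Average length L = Σ p_i × l_i = 3.0714 bits
Entropy H = 2.5131 bits
Efficiency η = H/L × 100% = 81.82%


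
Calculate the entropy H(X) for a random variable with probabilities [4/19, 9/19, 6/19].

H(X) = -Σ p(x) log₂ p(x)
  -4/19 × log₂(4/19) = 0.4732
  -9/19 × log₂(9/19) = 0.5106
  -6/19 × log₂(6/19) = 0.5251
H(X) = 1.5090 bits


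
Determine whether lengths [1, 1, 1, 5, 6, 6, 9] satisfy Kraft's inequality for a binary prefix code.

Kraft inequality: Σ 2^(-l_i) ≤ 1 for prefix-free code
Calculating: 2^(-1) + 2^(-1) + 2^(-1) + 2^(-5) + 2^(-6) + 2^(-6) + 2^(-9)
= 0.5 + 0.5 + 0.5 + 0.03125 + 0.015625 + 0.015625 + 0.001953125
= 1.5645
Since 1.5645 > 1, prefix-free code does not exist


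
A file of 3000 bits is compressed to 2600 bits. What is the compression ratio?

Compression ratio = Original / Compressed
= 3000 / 2600 = 1.15:1


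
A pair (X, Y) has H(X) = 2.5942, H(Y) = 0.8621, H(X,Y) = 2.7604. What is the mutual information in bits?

I(X;Y) = H(X) + H(Y) - H(X,Y)
I(X;Y) = 2.5942 + 0.8621 - 2.7604 = 0.6959 bits


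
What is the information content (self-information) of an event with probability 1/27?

Information content I(x) = -log₂(p(x))
I = -log₂(1/27) = -log₂(0.0370)
I = 4.7549 bits


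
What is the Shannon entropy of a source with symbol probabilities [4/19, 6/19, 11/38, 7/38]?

H(X) = -Σ p(x) log₂ p(x)
  -4/19 × log₂(4/19) = 0.4732
  -6/19 × log₂(6/19) = 0.5251
  -11/38 × log₂(11/38) = 0.5177
  -7/38 × log₂(7/38) = 0.4496
H(X) = 1.9657 bits


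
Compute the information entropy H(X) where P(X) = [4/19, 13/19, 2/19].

H(X) = -Σ p(x) log₂ p(x)
  -4/19 × log₂(4/19) = 0.4732
  -13/19 × log₂(13/19) = 0.3746
  -2/19 × log₂(2/19) = 0.3419
H(X) = 1.1897 bits


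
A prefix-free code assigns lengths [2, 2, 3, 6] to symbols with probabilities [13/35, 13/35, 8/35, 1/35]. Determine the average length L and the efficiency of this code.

Average length L = Σ p_i × l_i = 2.3429 bits
Entropy H = 1.6947 bits
Efficiency η = H/L × 100% = 72.33%


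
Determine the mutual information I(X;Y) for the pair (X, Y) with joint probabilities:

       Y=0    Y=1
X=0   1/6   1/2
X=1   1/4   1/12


H(X) = 0.9183, H(Y) = 0.9799, H(X,Y) = 1.7296
I(X;Y) = H(X) + H(Y) - H(X,Y) = 0.1686 bits


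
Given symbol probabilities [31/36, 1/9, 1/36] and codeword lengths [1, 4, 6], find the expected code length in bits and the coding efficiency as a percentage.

Average length L = Σ p_i × l_i = 1.4722 bits
Entropy H = 0.6816 bits
Efficiency η = H/L × 100% = 46.30%


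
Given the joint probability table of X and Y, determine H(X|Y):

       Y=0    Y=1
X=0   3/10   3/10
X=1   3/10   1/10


H(X|Y) = Σ_y p(y) H(X|Y=y)
  p(Y=0) = 3/5, H(X|Y=0) = 1.0000
  p(Y=1) = 2/5, H(X|Y=1) = 0.8113
H(X|Y) = 0.6000×1.0000 + 0.4000×0.8113 = 0.9245 bits


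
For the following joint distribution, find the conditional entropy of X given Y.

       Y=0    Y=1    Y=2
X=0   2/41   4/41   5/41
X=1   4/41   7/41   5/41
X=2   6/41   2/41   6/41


H(X|Y) = Σ_y p(y) H(X|Y=y)
  p(Y=0) = 12/41, H(X|Y=0) = 1.4591
  p(Y=1) = 13/41, H(X|Y=1) = 1.4196
  p(Y=2) = 16/41, H(X|Y=2) = 1.5794
H(X|Y) = 0.2927×1.4591 + 0.3171×1.4196 + 0.3902×1.5794 = 1.4935 bits


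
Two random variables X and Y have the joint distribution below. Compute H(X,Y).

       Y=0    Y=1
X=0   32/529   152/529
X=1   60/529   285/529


H(X,Y) = -Σ p(x,y) log₂ p(x,y)
  p(0,0)=32/529: -0.0605 × log₂(0.0605) = 0.2448
  p(0,1)=152/529: -0.2873 × log₂(0.2873) = 0.5170
  p(1,0)=60/529: -0.1134 × log₂(0.1134) = 0.3562
  p(1,1)=285/529: -0.5388 × log₂(0.5388) = 0.4807
H(X,Y) = 1.5987 bits


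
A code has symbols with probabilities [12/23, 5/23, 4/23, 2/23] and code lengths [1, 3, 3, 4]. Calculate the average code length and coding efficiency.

Average length L = Σ p_i × l_i = 2.0435 bits
Entropy H = 1.7136 bits
Efficiency η = H/L × 100% = 83.86%


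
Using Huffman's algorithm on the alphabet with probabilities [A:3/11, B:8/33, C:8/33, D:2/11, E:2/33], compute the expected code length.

Huffman tree construction:
Combine smallest probabilities repeatedly
Resulting codes:
  A: 11 (length 2)
  B: 00 (length 2)
  C: 01 (length 2)
  D: 101 (length 3)
  E: 100 (length 3)
Average length = Σ p(s) × length(s) = 2.2424 bits


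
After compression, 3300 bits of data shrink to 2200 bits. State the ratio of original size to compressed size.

Compression ratio = Original / Compressed
= 3300 / 2200 = 1.50:1


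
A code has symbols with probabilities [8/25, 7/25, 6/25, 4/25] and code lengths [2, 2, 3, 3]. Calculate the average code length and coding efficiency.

Average length L = Σ p_i × l_i = 2.4000 bits
Entropy H = 1.9574 bits
Efficiency η = H/L × 100% = 81.56%


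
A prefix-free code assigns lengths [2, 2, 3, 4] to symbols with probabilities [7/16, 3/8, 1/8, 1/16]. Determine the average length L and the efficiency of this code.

Average length L = Σ p_i × l_i = 2.2500 bits
Entropy H = 1.6774 bits
Efficiency η = H/L × 100% = 74.55%


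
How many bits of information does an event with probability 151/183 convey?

Information content I(x) = -log₂(p(x))
I = -log₂(151/183) = -log₂(0.8251)
I = 0.2773 bits


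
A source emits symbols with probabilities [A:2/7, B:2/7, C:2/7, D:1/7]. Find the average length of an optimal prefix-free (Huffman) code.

Huffman tree construction:
Combine smallest probabilities repeatedly
Resulting codes:
  A: 01 (length 2)
  B: 10 (length 2)
  C: 11 (length 2)
  D: 00 (length 2)
Average length = Σ p(s) × length(s) = 2.0000 bits


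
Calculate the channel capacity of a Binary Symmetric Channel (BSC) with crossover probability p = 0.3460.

For BSC with error probability p:
C = 1 - H(p) where H(p) is binary entropy
H(0.3460) = -0.3460 × log₂(0.3460) - 0.6540 × log₂(0.6540)
H(p) = 0.9304
C = 1 - 0.9304 = 0.0696 bits/use


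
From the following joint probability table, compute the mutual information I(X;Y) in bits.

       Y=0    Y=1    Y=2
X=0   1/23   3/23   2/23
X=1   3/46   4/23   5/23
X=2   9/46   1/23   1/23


H(X) = 1.5374, H(Y) = 1.5822, H(X,Y) = 2.9146
I(X;Y) = H(X) + H(Y) - H(X,Y) = 0.2050 bits


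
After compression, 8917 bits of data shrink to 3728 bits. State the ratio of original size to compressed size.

Compression ratio = Original / Compressed
= 8917 / 3728 = 2.39:1


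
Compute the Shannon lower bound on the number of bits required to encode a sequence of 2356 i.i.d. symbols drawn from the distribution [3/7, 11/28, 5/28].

Entropy H = 1.4972 bits/symbol
Minimum bits = H × n = 1.4972 × 2356
= 3527.52 bits


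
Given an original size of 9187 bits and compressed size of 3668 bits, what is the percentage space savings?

Space savings = (1 - Compressed/Original) × 100%
= (1 - 3668/9187) × 100%
= 60.07%


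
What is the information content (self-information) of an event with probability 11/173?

Information content I(x) = -log₂(p(x))
I = -log₂(11/173) = -log₂(0.0636)
I = 3.9752 bits


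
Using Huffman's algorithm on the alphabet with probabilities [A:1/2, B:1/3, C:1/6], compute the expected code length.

Huffman tree construction:
Combine smallest probabilities repeatedly
Resulting codes:
  A: 0 (length 1)
  B: 11 (length 2)
  C: 10 (length 2)
Average length = Σ p(s) × length(s) = 1.5000 bits


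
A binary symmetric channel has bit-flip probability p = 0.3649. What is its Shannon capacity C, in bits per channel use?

For BSC with error probability p:
C = 1 - H(p) where H(p) is binary entropy
H(0.3649) = -0.3649 × log₂(0.3649) - 0.6351 × log₂(0.6351)
H(p) = 0.9467
C = 1 - 0.9467 = 0.0533 bits/use


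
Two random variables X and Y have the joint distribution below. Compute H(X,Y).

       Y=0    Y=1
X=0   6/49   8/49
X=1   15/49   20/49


H(X,Y) = -Σ p(x,y) log₂ p(x,y)
  p(0,0)=6/49: -0.1224 × log₂(0.1224) = 0.3710
  p(0,1)=8/49: -0.1633 × log₂(0.1633) = 0.4269
  p(1,0)=15/49: -0.3061 × log₂(0.3061) = 0.5228
  p(1,1)=20/49: -0.4082 × log₂(0.4082) = 0.5277
H(X,Y) = 1.8483 bits


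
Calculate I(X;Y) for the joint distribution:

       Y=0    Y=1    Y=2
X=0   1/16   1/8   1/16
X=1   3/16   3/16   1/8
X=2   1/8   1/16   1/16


H(X) = 1.5000, H(Y) = 1.5613, H(X,Y) = 3.0306
I(X;Y) = H(X) + H(Y) - H(X,Y) = 0.0306 bits


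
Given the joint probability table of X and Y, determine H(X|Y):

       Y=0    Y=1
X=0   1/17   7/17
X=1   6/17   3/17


H(X|Y) = Σ_y p(y) H(X|Y=y)
  p(Y=0) = 7/17, H(X|Y=0) = 0.5917
  p(Y=1) = 10/17, H(X|Y=1) = 0.8813
H(X|Y) = 0.4118×0.5917 + 0.5882×0.8813 = 0.7620 bits


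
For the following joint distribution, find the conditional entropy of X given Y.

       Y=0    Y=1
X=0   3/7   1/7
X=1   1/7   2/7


H(X|Y) = Σ_y p(y) H(X|Y=y)
  p(Y=0) = 4/7, H(X|Y=0) = 0.8113
  p(Y=1) = 3/7, H(X|Y=1) = 0.9183
H(X|Y) = 0.5714×0.8113 + 0.4286×0.9183 = 0.8571 bits


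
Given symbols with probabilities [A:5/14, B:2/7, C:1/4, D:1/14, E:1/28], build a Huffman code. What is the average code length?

Huffman tree construction:
Combine smallest probabilities repeatedly
Resulting codes:
  A: 11 (length 2)
  B: 10 (length 2)
  C: 01 (length 2)
  D: 001 (length 3)
  E: 000 (length 3)
Average length = Σ p(s) × length(s) = 2.1071 bits


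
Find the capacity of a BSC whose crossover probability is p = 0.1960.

For BSC with error probability p:
C = 1 - H(p) where H(p) is binary entropy
H(0.1960) = -0.1960 × log₂(0.1960) - 0.8040 × log₂(0.8040)
H(p) = 0.7139
C = 1 - 0.7139 = 0.2861 bits/use


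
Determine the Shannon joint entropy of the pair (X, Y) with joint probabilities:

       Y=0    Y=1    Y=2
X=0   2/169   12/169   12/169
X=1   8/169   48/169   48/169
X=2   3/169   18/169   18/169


H(X,Y) = -Σ p(x,y) log₂ p(x,y)
  p(0,0)=2/169: -0.0118 × log₂(0.0118) = 0.0758
  p(0,1)=12/169: -0.0710 × log₂(0.0710) = 0.2710
  p(0,2)=12/169: -0.0710 × log₂(0.0710) = 0.2710
  p(1,0)=8/169: -0.0473 × log₂(0.0473) = 0.2083
  p(1,1)=48/169: -0.2840 × log₂(0.2840) = 0.5158
  p(1,2)=48/169: -0.2840 × log₂(0.2840) = 0.5158
  p(2,0)=3/169: -0.0178 × log₂(0.0178) = 0.1032
  p(2,1)=18/169: -0.1065 × log₂(0.1065) = 0.3441
  p(2,2)=18/169: -0.1065 × log₂(0.1065) = 0.3441
H(X,Y) = 2.6490 bits


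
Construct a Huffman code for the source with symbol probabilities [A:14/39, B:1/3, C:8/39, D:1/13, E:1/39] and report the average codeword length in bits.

Huffman tree construction:
Combine smallest probabilities repeatedly
Resulting codes:
  A: 0 (length 1)
  B: 11 (length 2)
  C: 101 (length 3)
  D: 1001 (length 4)
  E: 1000 (length 4)
Average length = Σ p(s) × length(s) = 2.0513 bits


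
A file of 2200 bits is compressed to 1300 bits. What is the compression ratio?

Compression ratio = Original / Compressed
= 2200 / 1300 = 1.69:1


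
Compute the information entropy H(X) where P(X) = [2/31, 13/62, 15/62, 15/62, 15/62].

H(X) = -Σ p(x) log₂ p(x)
  -2/31 × log₂(2/31) = 0.2551
  -13/62 × log₂(13/62) = 0.4726
  -15/62 × log₂(15/62) = 0.4953
  -15/62 × log₂(15/62) = 0.4953
  -15/62 × log₂(15/62) = 0.4953
H(X) = 2.2136 bits


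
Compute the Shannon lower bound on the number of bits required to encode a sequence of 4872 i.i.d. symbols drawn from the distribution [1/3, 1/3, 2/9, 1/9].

Entropy H = 1.8911 bits/symbol
Minimum bits = H × n = 1.8911 × 4872
= 9213.25 bits


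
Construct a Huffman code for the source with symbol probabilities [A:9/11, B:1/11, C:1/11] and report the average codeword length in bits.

Huffman tree construction:
Combine smallest probabilities repeatedly
Resulting codes:
  A: 1 (length 1)
  B: 00 (length 2)
  C: 01 (length 2)
Average length = Σ p(s) × length(s) = 1.1818 bits


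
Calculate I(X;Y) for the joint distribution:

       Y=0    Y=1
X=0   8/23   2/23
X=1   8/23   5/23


H(X) = 0.9877, H(Y) = 0.8865, H(X,Y) = 1.8449
I(X;Y) = H(X) + H(Y) - H(X,Y) = 0.0294 bits


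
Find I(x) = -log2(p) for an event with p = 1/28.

Information content I(x) = -log₂(p(x))
I = -log₂(1/28) = -log₂(0.0357)
I = 4.8074 bits


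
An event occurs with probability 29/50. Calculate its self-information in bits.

Information content I(x) = -log₂(p(x))
I = -log₂(29/50) = -log₂(0.5800)
I = 0.7859 bits


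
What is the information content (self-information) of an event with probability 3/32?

Information content I(x) = -log₂(p(x))
I = -log₂(3/32) = -log₂(0.0938)
I = 3.4150 bits


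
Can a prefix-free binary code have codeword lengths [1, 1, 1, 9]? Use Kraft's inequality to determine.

Kraft inequality: Σ 2^(-l_i) ≤ 1 for prefix-free code
Calculating: 2^(-1) + 2^(-1) + 2^(-1) + 2^(-9)
= 0.5 + 0.5 + 0.5 + 0.001953125
= 1.5020
Since 1.5020 > 1, prefix-free code does not exist


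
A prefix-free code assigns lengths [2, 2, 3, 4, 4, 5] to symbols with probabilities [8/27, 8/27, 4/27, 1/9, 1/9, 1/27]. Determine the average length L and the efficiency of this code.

Average length L = Σ p_i × l_i = 2.7037 bits
Entropy H = 2.3286 bits
Efficiency η = H/L × 100% = 86.13%


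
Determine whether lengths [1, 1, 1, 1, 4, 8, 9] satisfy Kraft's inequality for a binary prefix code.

Kraft inequality: Σ 2^(-l_i) ≤ 1 for prefix-free code
Calculating: 2^(-1) + 2^(-1) + 2^(-1) + 2^(-1) + 2^(-4) + 2^(-8) + 2^(-9)
= 0.5 + 0.5 + 0.5 + 0.5 + 0.0625 + 0.00390625 + 0.001953125
= 2.0684
Since 2.0684 > 1, prefix-free code does not exist


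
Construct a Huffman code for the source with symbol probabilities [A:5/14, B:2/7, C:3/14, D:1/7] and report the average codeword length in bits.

Huffman tree construction:
Combine smallest probabilities repeatedly
Resulting codes:
  A: 11 (length 2)
  B: 10 (length 2)
  C: 01 (length 2)
  D: 00 (length 2)
Average length = Σ p(s) × length(s) = 2.0000 bits


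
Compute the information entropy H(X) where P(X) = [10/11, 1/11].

H(X) = -Σ p(x) log₂ p(x)
  -10/11 × log₂(10/11) = 0.1250
  -1/11 × log₂(1/11) = 0.3145
H(X) = 0.4395 bits


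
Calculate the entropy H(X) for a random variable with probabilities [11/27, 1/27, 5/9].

H(X) = -Σ p(x) log₂ p(x)
  -11/27 × log₂(11/27) = 0.5278
  -1/27 × log₂(1/27) = 0.1761
  -5/9 × log₂(5/9) = 0.4711
H(X) = 1.1750 bits


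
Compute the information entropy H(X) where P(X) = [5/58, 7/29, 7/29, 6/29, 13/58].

H(X) = -Σ p(x) log₂ p(x)
  -5/58 × log₂(5/58) = 0.3048
  -7/29 × log₂(7/29) = 0.4950
  -7/29 × log₂(7/29) = 0.4950
  -6/29 × log₂(6/29) = 0.4703
  -13/58 × log₂(13/58) = 0.4836
H(X) = 2.2487 bits


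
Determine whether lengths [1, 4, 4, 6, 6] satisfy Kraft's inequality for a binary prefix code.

Kraft inequality: Σ 2^(-l_i) ≤ 1 for prefix-free code
Calculating: 2^(-1) + 2^(-4) + 2^(-4) + 2^(-6) + 2^(-6)
= 0.5 + 0.0625 + 0.0625 + 0.015625 + 0.015625
= 0.6562
Since 0.6562 ≤ 1, prefix-free code exists


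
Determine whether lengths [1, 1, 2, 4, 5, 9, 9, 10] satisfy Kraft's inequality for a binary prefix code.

Kraft inequality: Σ 2^(-l_i) ≤ 1 for prefix-free code
Calculating: 2^(-1) + 2^(-1) + 2^(-2) + 2^(-4) + 2^(-5) + 2^(-9) + 2^(-9) + 2^(-10)
= 0.5 + 0.5 + 0.25 + 0.0625 + 0.03125 + 0.001953125 + 0.001953125 + 0.0009765625
= 1.3486
Since 1.3486 > 1, prefix-free code does not exist


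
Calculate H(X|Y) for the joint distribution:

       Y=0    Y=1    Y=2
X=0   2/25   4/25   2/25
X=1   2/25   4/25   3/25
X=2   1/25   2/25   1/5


H(X|Y) = Σ_y p(y) H(X|Y=y)
  p(Y=0) = 1/5, H(X|Y=0) = 1.5219
  p(Y=1) = 2/5, H(X|Y=1) = 1.5219
  p(Y=2) = 2/5, H(X|Y=2) = 1.4855
H(X|Y) = 0.2000×1.5219 + 0.4000×1.5219 + 0.4000×1.4855 = 1.5073 bits


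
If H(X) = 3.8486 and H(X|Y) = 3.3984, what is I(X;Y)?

I(X;Y) = H(X) - H(X|Y)
I(X;Y) = 3.8486 - 3.3984 = 0.4502 bits


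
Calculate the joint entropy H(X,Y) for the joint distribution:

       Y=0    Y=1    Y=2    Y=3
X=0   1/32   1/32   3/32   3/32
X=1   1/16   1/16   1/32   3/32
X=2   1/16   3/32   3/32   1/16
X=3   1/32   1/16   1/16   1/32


H(X,Y) = -Σ p(x,y) log₂ p(x,y)
  p(0,0)=1/32: -0.0312 × log₂(0.0312) = 0.1562
  p(0,1)=1/32: -0.0312 × log₂(0.0312) = 0.1562
  p(0,2)=3/32: -0.0938 × log₂(0.0938) = 0.3202
  p(0,3)=3/32: -0.0938 × log₂(0.0938) = 0.3202
  p(1,0)=1/16: -0.0625 × log₂(0.0625) = 0.2500
  p(1,1)=1/16: -0.0625 × log₂(0.0625) = 0.2500
  p(1,2)=1/32: -0.0312 × log₂(0.0312) = 0.1562
  p(1,3)=3/32: -0.0938 × log₂(0.0938) = 0.3202
  p(2,0)=1/16: -0.0625 × log₂(0.0625) = 0.2500
  p(2,1)=3/32: -0.0938 × log₂(0.0938) = 0.3202
  p(2,2)=3/32: -0.0938 × log₂(0.0938) = 0.3202
  p(2,3)=1/16: -0.0625 × log₂(0.0625) = 0.2500
  p(3,0)=1/32: -0.0312 × log₂(0.0312) = 0.1562
  p(3,1)=1/16: -0.0625 × log₂(0.0625) = 0.2500
  p(3,2)=1/16: -0.0625 × log₂(0.0625) = 0.2500
  p(3,3)=1/32: -0.0312 × log₂(0.0312) = 0.1562
H(X,Y) = 3.8820 bits


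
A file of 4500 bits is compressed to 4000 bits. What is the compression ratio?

Compression ratio = Original / Compressed
= 4500 / 4000 = 1.12:1


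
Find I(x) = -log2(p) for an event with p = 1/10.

Information content I(x) = -log₂(p(x))
I = -log₂(1/10) = -log₂(0.1000)
I = 3.3219 bits


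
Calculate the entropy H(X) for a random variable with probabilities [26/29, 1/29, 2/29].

H(X) = -Σ p(x) log₂ p(x)
  -26/29 × log₂(26/29) = 0.1412
  -1/29 × log₂(1/29) = 0.1675
  -2/29 × log₂(2/29) = 0.2661
H(X) = 0.5748 bits


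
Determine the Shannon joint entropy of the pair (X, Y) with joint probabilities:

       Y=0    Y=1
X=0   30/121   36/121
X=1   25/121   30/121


H(X,Y) = -Σ p(x,y) log₂ p(x,y)
  p(0,0)=30/121: -0.2479 × log₂(0.2479) = 0.4988
  p(0,1)=36/121: -0.2975 × log₂(0.2975) = 0.5203
  p(1,0)=25/121: -0.2066 × log₂(0.2066) = 0.4700
  p(1,1)=30/121: -0.2479 × log₂(0.2479) = 0.4988
H(X,Y) = 1.9881 bits


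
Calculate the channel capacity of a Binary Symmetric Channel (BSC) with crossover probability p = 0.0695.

For BSC with error probability p:
C = 1 - H(p) where H(p) is binary entropy
H(0.0695) = -0.0695 × log₂(0.0695) - 0.9305 × log₂(0.9305)
H(p) = 0.3641
C = 1 - 0.3641 = 0.6359 bits/use


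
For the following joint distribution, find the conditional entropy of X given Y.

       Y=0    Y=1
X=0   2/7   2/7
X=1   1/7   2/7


H(X|Y) = Σ_y p(y) H(X|Y=y)
  p(Y=0) = 3/7, H(X|Y=0) = 0.9183
  p(Y=1) = 4/7, H(X|Y=1) = 1.0000
H(X|Y) = 0.4286×0.9183 + 0.5714×1.0000 = 0.9650 bits
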